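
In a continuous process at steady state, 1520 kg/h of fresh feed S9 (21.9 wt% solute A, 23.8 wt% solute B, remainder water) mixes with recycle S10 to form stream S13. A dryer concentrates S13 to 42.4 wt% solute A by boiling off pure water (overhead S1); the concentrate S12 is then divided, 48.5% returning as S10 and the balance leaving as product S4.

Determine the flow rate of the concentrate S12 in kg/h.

1524 kg/h

Overall solute A balance (none leaves overhead): solute A in fresh feed = solute A in product, i.e. 1520×0.219 = (1−0.485)·S12·0.424.
S12 = 332.88/(0.424×0.515) = 1524.5 kg/h.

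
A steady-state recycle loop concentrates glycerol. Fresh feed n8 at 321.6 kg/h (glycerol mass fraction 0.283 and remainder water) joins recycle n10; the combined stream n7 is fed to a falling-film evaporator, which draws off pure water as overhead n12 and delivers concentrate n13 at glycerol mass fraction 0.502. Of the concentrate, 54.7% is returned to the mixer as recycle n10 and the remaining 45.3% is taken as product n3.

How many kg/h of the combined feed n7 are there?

Overall glycerol balance (none leaves overhead): glycerol in fresh feed = glycerol in product, i.e. 321.6×0.283 = (1−0.547)·n13·0.502.
n13 = 91.013/(0.502×0.453) = 400.22 kg/h.
Recycle n10 = 0.547×400.22 = 218.92 kg/h.
Combined feed n7 = 321.6 + 218.92 = 540.52 kg/h.

540.5 kg/h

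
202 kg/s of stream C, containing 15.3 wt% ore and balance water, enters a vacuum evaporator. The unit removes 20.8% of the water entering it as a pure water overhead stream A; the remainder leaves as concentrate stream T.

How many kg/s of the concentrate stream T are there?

water entering = 202×0.847 = 171.09 kg/s; overhead removed = 0.208×171.09 = 35.588 kg/s.
Concentrate = 202 − 35.588 = 166.41 kg/s.

166.4 kg/s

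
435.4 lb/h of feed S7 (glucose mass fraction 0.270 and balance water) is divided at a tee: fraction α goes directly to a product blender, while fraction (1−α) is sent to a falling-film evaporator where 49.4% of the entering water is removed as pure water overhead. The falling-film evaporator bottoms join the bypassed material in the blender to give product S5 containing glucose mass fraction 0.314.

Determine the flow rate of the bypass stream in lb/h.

All 435.4×0.270 = 117.56 lb/h of glucose reaches S5, so S5 = 117.56/0.314 = 374.39 lb/h and vapour = 61.011 lb/h.
The evaporator receives (1−α)·435.4 of feed at 0.730 water and removes 0.494 of that water:
0.494×0.730×(1−α)×435.4 = 61.011
(1−α) = 61.011/157.01 = 0.3886;  α = 0.6114.
Bypass flow = 0.6114×435.4 = 266.22 lb/h.

266.2 lb/h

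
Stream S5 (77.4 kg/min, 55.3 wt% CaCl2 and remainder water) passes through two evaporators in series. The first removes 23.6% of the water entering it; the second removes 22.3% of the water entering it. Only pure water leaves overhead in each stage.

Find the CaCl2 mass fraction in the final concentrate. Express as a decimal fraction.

0.676

water in feed = 77.4×0.447 = 34.598 kg/min.
After stage 1: water left = (1−0.236)×34.598 = 26.433; stream total = 69.235 kg/min.
After stage 2: water left = (1−0.223)×26.433 = 20.538; final concentrate = 63.34 kg/min.
CaCl2 fraction = 42.802/63.34 = 0.676.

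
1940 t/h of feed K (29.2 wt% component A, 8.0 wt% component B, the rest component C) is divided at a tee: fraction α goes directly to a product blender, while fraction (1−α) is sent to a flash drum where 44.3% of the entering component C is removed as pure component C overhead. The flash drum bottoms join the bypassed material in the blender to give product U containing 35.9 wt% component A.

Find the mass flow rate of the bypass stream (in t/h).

638.6 t/h

All 1940×0.292 = 566.48 t/h of component A reaches U, so U = 566.48/0.359 = 1577.9 t/h and vapour = 362.06 t/h.
The evaporator receives (1−α)·1940 of feed at 0.628 component C and removes 0.443 of that component C:
0.443×0.628×(1−α)×1940 = 362.06
(1−α) = 362.06/539.72 = 0.6708;  α = 0.3292.
Bypass flow = 0.3292×1940 = 638.58 t/h.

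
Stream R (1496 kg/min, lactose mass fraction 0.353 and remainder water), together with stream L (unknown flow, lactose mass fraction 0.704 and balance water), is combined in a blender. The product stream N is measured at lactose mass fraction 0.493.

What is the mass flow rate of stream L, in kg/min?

992.6 kg/min

Let L be the unknown flow. Total out = 1496 + L.
lactose balance: 528.09 + 0.704·L = 0.493·(1496 + L)
(0.704 − 0.493)·L = 0.493×1496 − 528.09 = 209.44
L = 209.44 / 0.211 = 992.61 kg/min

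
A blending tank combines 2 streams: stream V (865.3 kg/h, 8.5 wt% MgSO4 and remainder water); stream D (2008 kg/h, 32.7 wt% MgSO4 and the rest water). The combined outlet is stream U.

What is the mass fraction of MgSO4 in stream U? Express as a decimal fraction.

0.254

Total flow out = 865.3 + 2008 = 2873.3 kg/h.
MgSO4 in = 865.3×0.085 + 2008×0.327 = 730.17 kg/h.
MgSO4 mass fraction in U = 730.17/2873.3 = 0.254.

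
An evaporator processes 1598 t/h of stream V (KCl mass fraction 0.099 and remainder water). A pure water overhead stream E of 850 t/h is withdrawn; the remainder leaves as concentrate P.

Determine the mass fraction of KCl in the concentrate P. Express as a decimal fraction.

0.211

KCl is not removed: 1598×0.099 = 158.2 t/h of KCl enters P.
Concentrate = 1598 − 850 = 748 t/h.
Mass fraction = 158.2/748 = 0.211.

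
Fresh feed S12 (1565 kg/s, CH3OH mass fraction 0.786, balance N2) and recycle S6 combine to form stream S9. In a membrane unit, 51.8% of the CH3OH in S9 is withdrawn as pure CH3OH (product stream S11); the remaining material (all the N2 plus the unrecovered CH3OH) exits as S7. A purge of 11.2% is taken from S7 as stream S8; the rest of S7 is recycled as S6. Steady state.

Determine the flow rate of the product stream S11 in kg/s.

1114 kg/s

CH3OH in S9: m_A = 1565×0.786 + (1−0.112)·(1−0.518)·m_A, so m_A = 1230.1/0.5720 = 2150.6 kg/s.
Product S11 = 0.518×2150.6 = 1114 kg/s.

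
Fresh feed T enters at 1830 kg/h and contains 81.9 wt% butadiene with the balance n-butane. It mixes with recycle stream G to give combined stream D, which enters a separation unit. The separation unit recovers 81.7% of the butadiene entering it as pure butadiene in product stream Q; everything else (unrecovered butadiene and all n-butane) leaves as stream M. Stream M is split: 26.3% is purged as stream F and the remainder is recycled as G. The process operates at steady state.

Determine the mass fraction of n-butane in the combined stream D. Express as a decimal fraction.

0.421

n-butane enters only via T and leaves only via the purge: 1830×0.181 = 0.263×(n-butane in M), and the separation unit passes all n-butane, so n-butane in D = n-butane in M = 1259.4 kg/h.
butadiene in D: m_A = 1830×0.819 + (1−0.263)·(1−0.817)·m_A, so m_A = 1498.8/0.8651 = 1732.4 kg/h.
D = 1732.4 + 1259.4 = 2991.9 kg/h.
n-butane fraction in D = 1259.4/2991.9 = 0.421.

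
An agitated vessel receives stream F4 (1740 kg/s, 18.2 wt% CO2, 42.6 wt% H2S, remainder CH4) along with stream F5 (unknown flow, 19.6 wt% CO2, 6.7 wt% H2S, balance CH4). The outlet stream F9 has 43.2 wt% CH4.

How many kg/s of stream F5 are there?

228.2 kg/s

Let F5 be the unknown flow. Total out = 1740 + F5.
CH4 balance: 682.08 + 0.737·F5 = 0.432·(1740 + F5)
(0.737 − 0.432)·F5 = 0.432×1740 − 682.08 = 69.6
F5 = 69.6 / 0.305 = 228.2 kg/s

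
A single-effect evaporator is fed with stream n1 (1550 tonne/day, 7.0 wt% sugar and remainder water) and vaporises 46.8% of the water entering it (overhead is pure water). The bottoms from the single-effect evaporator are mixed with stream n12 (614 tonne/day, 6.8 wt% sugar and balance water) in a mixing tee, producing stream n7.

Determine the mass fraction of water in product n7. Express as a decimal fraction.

Vapour removed = 0.468×0.930×1550 = 674.62 tonne/day; concentrate = 875.38 tonne/day.
water reaching the mixer = 766.88 (from concentrate) + 614×0.932 = 1339.1 tonne/day.
Product flow = 875.38 + 614 = 1489.4 tonne/day; water fraction = 0.8991.

0.8991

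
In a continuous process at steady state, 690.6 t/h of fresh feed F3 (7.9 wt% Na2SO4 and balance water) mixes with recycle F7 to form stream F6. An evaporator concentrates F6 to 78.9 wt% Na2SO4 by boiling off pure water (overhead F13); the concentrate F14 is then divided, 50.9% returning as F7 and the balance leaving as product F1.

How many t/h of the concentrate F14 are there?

140.8 t/h

Overall Na2SO4 balance (none leaves overhead): Na2SO4 in fresh feed = Na2SO4 in product, i.e. 690.6×0.079 = (1−0.509)·F14·0.789.
F14 = 54.557/(0.789×0.491) = 140.83 t/h.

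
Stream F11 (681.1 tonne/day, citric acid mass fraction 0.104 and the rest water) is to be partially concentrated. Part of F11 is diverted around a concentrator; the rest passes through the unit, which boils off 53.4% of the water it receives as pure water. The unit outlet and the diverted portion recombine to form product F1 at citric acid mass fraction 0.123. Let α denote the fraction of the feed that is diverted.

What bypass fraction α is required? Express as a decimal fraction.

0.677

All 681.1×0.104 = 70.834 tonne/day of citric acid reaches F1, so F1 = 70.834/0.123 = 575.89 tonne/day and vapour = 105.21 tonne/day.
The evaporator receives (1−α)·681.1 of feed at 0.896 water and removes 0.534 of that water:
0.534×0.896×(1−α)×681.1 = 105.21
(1−α) = 105.21/325.88 = 0.3228;  α = 0.6772.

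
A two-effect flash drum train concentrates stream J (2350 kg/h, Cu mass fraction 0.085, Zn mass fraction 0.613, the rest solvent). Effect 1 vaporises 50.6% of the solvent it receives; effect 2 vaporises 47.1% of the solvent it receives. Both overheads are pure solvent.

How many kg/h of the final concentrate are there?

1826 kg/h

solvent in feed = 2350×0.302 = 709.7 kg/h.
After stage 1: solvent left = (1−0.506)×709.7 = 350.59; stream total = 1990.9 kg/h.
After stage 2: solvent left = (1−0.471)×350.59 = 185.46; final concentrate = 1825.8 kg/h.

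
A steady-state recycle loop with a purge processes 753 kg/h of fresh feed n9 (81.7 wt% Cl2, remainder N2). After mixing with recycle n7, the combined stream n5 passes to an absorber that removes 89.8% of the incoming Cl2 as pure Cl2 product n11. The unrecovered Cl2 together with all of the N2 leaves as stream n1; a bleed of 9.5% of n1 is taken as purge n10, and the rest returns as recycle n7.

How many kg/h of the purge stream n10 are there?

144.4 kg/h

N2 enters only via n9 and leaves only via the purge: 753×0.183 = 0.095×(N2 in n1), and the absorber passes all N2, so N2 in n5 = N2 in n1 = 1450.5 kg/h.
Cl2 in n5: m_A = 753×0.817 + (1−0.095)·(1−0.898)·m_A, so m_A = 615.2/0.9077 = 677.77 kg/h.
n1 = (1−0.898)×677.77 + 1450.5 = 1519.6 kg/h.
Purge n10 = 0.095×1519.6 = 144.37 kg/h.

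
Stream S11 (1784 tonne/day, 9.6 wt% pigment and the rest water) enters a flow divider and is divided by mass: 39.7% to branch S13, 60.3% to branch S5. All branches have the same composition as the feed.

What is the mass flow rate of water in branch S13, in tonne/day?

Branch S13 total = 0.397×1784 = 708.25 tonne/day.
water in S13 = 0.904×708.25 = 640.26 tonne/day.

640.3 tonne/day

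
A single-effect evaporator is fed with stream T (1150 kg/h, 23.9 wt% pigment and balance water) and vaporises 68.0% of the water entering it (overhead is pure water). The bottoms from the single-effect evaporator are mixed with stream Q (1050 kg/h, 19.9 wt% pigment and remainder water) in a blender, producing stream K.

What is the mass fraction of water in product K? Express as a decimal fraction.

0.699

Vapour removed = 0.680×0.761×1150 = 595.1 kg/h; concentrate = 554.9 kg/h.
water reaching the mixer = 280.05 (from concentrate) + 1050×0.801 = 1121.1 kg/h.
Product flow = 554.9 + 1050 = 1604.9 kg/h; water fraction = 0.699.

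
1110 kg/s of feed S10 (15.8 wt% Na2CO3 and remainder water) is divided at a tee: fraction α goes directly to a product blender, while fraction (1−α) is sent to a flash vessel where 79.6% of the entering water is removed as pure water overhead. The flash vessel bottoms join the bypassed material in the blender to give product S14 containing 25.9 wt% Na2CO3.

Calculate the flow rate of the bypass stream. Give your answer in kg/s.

464.2 kg/s

All 1110×0.158 = 175.38 kg/s of Na2CO3 reaches S14, so S14 = 175.38/0.259 = 677.14 kg/s and vapour = 432.86 kg/s.
The evaporator receives (1−α)·1110 of feed at 0.842 water and removes 0.796 of that water:
0.796×0.842×(1−α)×1110 = 432.86
(1−α) = 432.86/743.96 = 0.5818;  α = 0.4182.
Bypass flow = 0.4182×1110 = 464.17 kg/s.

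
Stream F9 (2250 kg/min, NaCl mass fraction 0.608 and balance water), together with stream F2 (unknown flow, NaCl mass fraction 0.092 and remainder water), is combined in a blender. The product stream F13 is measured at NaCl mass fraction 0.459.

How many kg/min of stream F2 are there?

913.5 kg/min

Let F2 be the unknown flow. Total out = 2250 + F2.
NaCl balance: 1368 + 0.092·F2 = 0.459·(2250 + F2)
(0.092 − 0.459)·F2 = 0.459×2250 − 1368 = -335.25
F2 = -335.25 / -0.367 = 913.49 kg/min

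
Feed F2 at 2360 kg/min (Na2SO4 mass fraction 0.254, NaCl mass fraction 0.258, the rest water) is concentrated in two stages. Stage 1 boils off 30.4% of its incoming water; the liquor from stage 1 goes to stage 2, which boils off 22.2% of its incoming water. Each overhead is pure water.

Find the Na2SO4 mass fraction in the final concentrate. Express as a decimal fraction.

0.327

water in feed = 2360×0.488 = 1151.7 kg/min.
After stage 1: water left = (1−0.304)×1151.7 = 801.57; stream total = 2009.9 kg/min.
After stage 2: water left = (1−0.222)×801.57 = 623.62; final concentrate = 1831.9 kg/min.
Na2SO4 fraction = 599.44/1831.9 = 0.327.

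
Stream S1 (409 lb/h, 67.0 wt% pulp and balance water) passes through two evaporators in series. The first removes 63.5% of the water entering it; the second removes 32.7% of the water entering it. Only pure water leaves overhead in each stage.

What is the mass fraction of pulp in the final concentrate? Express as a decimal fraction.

0.892

water in feed = 409×0.330 = 134.97 lb/h.
After stage 1: water left = (1−0.635)×134.97 = 49.264; stream total = 323.29 lb/h.
After stage 2: water left = (1−0.327)×49.264 = 33.155; final concentrate = 307.18 lb/h.
pulp fraction = 274.03/307.18 = 0.892.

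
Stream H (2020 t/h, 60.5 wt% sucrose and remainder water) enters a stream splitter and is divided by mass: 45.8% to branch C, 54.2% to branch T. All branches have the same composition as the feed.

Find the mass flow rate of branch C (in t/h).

Branch C flow = 0.458×2020 = 925.16 t/h.

925.2 t/h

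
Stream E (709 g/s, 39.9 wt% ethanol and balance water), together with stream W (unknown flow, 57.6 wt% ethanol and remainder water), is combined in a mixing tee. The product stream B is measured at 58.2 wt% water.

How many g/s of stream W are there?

Let W be the unknown flow. Total out = 709 + W.
water balance: 426.11 + 0.424·W = 0.582·(709 + W)
(0.424 − 0.582)·W = 0.582×709 − 426.11 = -13.471
W = -13.471 / -0.158 = 85.259 g/s

85.26 g/s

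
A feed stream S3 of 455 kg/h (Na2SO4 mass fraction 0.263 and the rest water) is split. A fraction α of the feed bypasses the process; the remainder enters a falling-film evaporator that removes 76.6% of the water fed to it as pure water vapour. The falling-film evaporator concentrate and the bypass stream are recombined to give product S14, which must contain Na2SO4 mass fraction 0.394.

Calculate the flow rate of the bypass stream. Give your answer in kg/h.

187 kg/h

All 455×0.263 = 119.67 kg/h of Na2SO4 reaches S14, so S14 = 119.67/0.394 = 303.72 kg/h and vapour = 151.28 kg/h.
The evaporator receives (1−α)·455 of feed at 0.737 water and removes 0.766 of that water:
0.766×0.737×(1−α)×455 = 151.28
(1−α) = 151.28/256.87 = 0.5890;  α = 0.4110.
Bypass flow = 0.4110×455 = 187.03 kg/h.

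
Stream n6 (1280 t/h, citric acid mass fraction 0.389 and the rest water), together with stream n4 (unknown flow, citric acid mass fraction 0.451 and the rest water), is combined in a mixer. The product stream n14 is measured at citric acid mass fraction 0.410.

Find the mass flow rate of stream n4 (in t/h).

655.6 t/h

Let n4 be the unknown flow. Total out = 1280 + n4.
citric acid balance: 497.92 + 0.451·n4 = 0.410·(1280 + n4)
(0.451 − 0.410)·n4 = 0.410×1280 − 497.92 = 26.88
n4 = 26.88 / 0.041 = 655.61 t/h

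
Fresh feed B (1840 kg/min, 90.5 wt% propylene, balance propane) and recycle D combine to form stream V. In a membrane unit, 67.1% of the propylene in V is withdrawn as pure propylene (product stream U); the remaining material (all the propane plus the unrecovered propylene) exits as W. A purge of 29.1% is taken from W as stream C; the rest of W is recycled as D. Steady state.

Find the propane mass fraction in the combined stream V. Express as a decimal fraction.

0.217

propane enters only via B and leaves only via the purge: 1840×0.095 = 0.291×(propane in W), and the membrane unit passes all propane, so propane in V = propane in W = 600.69 kg/min.
propylene in V: m_A = 1840×0.905 + (1−0.291)·(1−0.671)·m_A, so m_A = 1665.2/0.7667 = 2171.8 kg/min.
V = 2171.8 + 600.69 = 2772.5 kg/min.
propane fraction in V = 600.69/2772.5 = 0.217.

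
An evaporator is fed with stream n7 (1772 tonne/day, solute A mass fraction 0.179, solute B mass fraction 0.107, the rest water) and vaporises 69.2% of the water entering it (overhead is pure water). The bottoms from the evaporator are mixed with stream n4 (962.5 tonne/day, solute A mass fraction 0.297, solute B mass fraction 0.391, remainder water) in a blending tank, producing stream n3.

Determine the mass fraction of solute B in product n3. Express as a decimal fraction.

Vapour removed = 0.692×0.714×1772 = 875.52 tonne/day; concentrate = 896.48 tonne/day.
solute B reaching the mixer = 189.6 (from concentrate) + 962.5×0.391 = 565.94 tonne/day.
Product flow = 896.48 + 962.5 = 1859 tonne/day; solute B fraction = 0.304.

0.304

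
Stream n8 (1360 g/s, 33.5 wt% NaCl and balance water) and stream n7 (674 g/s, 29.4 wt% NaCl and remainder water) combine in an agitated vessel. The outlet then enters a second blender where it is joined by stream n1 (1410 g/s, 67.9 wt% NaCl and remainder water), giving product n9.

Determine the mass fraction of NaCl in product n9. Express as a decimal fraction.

0.468

Overall, product flow = 3444 g/s.
NaCl in = 1360×0.335 + 674×0.294 + 1410×0.679 = 1611.1 g/s.
NaCl fraction in n9 = 0.468.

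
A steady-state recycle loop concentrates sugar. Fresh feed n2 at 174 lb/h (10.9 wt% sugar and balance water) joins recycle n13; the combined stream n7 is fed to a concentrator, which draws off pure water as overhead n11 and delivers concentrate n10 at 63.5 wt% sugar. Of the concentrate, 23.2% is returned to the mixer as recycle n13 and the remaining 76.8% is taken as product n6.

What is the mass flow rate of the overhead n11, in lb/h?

144.1 lb/h

Overall sugar balance (none leaves overhead): sugar in fresh feed = sugar in product, i.e. 174×0.109 = (1−0.232)·n10·0.635.
n10 = 18.966/(0.635×0.768) = 38.89 lb/h.
Recycle n13 = 0.232×38.89 = 9.0225 lb/h.
Combined feed n7 = 174 + 9.0225 = 183.02 lb/h.
Overhead n11 = n7 − n10 = 183.02 − 38.89 = 144.13 lb/h.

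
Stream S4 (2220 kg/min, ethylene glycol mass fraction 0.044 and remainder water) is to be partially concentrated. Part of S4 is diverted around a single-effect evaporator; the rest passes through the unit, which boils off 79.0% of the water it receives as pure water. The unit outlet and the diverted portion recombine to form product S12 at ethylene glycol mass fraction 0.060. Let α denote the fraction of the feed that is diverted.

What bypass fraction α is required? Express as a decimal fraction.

0.647

All 2220×0.044 = 97.68 kg/min of ethylene glycol reaches S12, so S12 = 97.68/0.060 = 1628 kg/min and vapour = 592 kg/min.
The evaporator receives (1−α)·2220 of feed at 0.956 water and removes 0.790 of that water:
0.790×0.956×(1−α)×2220 = 592
(1−α) = 592/1676.6 = 0.3531;  α = 0.6469.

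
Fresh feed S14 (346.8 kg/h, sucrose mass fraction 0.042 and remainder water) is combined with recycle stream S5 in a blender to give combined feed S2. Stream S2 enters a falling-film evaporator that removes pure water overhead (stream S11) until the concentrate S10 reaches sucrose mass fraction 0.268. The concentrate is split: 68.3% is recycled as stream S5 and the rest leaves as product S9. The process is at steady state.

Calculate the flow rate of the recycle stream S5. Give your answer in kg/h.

117.1 kg/h

Overall sucrose balance (none leaves overhead): sucrose in fresh feed = sucrose in product, i.e. 346.8×0.042 = (1−0.683)·S10·0.268.
S10 = 14.566/(0.268×0.317) = 171.45 kg/h.
Recycle S5 = 0.683×171.45 = 117.1 kg/h.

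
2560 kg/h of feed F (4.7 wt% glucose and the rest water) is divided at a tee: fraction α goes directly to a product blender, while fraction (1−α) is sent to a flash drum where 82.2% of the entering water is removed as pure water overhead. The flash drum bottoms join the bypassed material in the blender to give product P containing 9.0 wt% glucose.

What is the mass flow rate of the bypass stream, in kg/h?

All 2560×0.047 = 120.32 kg/h of glucose reaches P, so P = 120.32/0.090 = 1336.9 kg/h and vapour = 1223.1 kg/h.
The evaporator receives (1−α)·2560 of feed at 0.953 water and removes 0.822 of that water:
0.822×0.953×(1−α)×2560 = 1223.1
(1−α) = 1223.1/2005.4 = 0.6099;  α = 0.3901.
Bypass flow = 0.3901×2560 = 998.65 kg/h.

998.6 kg/h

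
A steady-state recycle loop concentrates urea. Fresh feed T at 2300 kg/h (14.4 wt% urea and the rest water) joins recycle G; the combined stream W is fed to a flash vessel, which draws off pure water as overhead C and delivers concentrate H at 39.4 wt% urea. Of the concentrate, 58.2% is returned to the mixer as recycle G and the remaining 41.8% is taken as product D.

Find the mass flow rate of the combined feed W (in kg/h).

Overall urea balance (none leaves overhead): urea in fresh feed = urea in product, i.e. 2300×0.144 = (1−0.582)·H·0.394.
H = 331.2/(0.394×0.418) = 2011 kg/h.
Recycle G = 0.582×2011 = 1170.4 kg/h.
Combined feed W = 2300 + 1170.4 = 3470.4 kg/h.

3470 kg/h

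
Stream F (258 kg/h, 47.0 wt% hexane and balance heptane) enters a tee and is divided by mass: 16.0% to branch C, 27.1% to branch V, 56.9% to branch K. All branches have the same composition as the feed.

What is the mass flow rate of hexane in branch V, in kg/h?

32.86 kg/h

Branch V total = 0.271×258 = 69.918 kg/h.
hexane in V = 0.470×69.918 = 32.861 kg/h.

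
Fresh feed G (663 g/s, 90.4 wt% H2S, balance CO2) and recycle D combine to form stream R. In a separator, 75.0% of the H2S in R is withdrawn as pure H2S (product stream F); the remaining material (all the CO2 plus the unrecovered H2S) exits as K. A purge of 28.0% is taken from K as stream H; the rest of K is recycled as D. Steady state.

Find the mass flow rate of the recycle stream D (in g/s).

CO2 enters only via G and leaves only via the purge: 663×0.096 = 0.280×(CO2 in K), and the separator passes all CO2, so CO2 in R = CO2 in K = 227.31 g/s.
H2S in R: m_A = 663×0.904 + (1−0.280)·(1−0.750)·m_A, so m_A = 599.35/0.8200 = 730.92 g/s.
K = (1−0.750)×730.92 + 227.31 = 410.04 g/s.
Recycle D = (1−0.280)×410.04 = 295.23 g/s.

295.2 g/s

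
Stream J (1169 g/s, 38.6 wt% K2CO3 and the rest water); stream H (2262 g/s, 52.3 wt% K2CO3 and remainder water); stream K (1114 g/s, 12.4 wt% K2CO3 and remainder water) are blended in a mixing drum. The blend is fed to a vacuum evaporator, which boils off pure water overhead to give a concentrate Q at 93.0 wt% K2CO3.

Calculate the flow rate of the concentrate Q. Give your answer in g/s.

1906 g/s

K2CO3 entering = 1169×0.386 + 2262×0.523 + 1114×0.124 = 1772.4 g/s.
All K2CO3 reports to Q, so Q = 1772.4/0.930 = 1905.8 g/s.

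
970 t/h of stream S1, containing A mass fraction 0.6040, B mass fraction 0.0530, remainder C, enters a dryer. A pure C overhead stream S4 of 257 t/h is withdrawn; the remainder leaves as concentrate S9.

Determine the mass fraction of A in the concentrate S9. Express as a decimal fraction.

A is not removed: 970×0.604 = 585.88 t/h of A enters S9.
Concentrate = 970 − 257 = 713 t/h.
Mass fraction = 585.88/713 = 0.8217.

0.8217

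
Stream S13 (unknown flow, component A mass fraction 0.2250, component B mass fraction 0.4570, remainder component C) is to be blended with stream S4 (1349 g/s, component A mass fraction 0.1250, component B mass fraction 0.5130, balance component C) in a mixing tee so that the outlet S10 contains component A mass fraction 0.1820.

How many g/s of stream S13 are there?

Let S13 be the unknown flow. Total out = 1349 + S13.
component A balance: 168.62 + 0.225·S13 = 0.182·(1349 + S13)
(0.225 − 0.182)·S13 = 0.182×1349 − 168.62 = 76.893
S13 = 76.893 / 0.043 = 1788.2 g/s

1788 g/s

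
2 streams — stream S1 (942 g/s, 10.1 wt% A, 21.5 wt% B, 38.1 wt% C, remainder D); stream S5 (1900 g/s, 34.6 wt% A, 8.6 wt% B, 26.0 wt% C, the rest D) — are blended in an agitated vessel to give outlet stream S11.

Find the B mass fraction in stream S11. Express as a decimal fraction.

Total flow out = 942 + 1900 = 2842 g/s.
B in = 942×0.215 + 1900×0.086 = 365.93 g/s.
B mass fraction in S11 = 365.93/2842 = 0.1288.

0.1288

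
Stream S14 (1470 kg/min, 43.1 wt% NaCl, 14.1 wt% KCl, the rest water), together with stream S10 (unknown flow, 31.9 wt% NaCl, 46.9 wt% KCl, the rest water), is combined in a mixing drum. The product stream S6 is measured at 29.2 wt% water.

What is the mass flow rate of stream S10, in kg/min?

2499 kg/min

Let S10 be the unknown flow. Total out = 1470 + S10.
water balance: 629.16 + 0.212·S10 = 0.292·(1470 + S10)
(0.212 − 0.292)·S10 = 0.292×1470 − 629.16 = -199.92
S10 = -199.92 / -0.080 = 2499 kg/min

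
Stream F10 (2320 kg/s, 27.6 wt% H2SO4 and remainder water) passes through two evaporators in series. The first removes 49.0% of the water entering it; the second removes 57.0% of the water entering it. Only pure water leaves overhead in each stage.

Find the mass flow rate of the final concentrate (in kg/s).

water in feed = 2320×0.724 = 1679.7 kg/s.
After stage 1: water left = (1−0.490)×1679.7 = 856.64; stream total = 1497 kg/s.
After stage 2: water left = (1−0.570)×856.64 = 368.35; final concentrate = 1008.7 kg/s.

1009 kg/s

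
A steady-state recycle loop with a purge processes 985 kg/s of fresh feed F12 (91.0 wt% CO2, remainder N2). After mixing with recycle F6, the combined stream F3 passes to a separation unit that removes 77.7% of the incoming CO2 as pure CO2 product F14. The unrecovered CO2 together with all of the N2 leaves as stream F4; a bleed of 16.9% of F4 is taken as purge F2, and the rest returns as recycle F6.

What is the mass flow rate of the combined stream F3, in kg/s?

N2 enters only via F12 and leaves only via the purge: 985×0.090 = 0.169×(N2 in F4), and the separation unit passes all N2, so N2 in F3 = N2 in F4 = 524.56 kg/s.
CO2 in F3: m_A = 985×0.910 + (1−0.169)·(1−0.777)·m_A, so m_A = 896.35/0.8147 = 1100.2 kg/s.
F3 = 1100.2 + 524.56 = 1624.8 kg/s.

1625 kg/s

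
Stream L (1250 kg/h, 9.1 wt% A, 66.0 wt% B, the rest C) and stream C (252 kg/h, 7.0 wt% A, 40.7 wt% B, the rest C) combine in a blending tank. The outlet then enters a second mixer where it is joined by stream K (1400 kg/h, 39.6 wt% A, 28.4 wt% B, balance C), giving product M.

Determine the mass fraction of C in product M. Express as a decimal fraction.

0.307

Overall, product flow = 2902 kg/h.
C in = 1250×0.249 + 252×0.523 + 1400×0.320 = 891.05 kg/h.
C fraction in M = 0.307.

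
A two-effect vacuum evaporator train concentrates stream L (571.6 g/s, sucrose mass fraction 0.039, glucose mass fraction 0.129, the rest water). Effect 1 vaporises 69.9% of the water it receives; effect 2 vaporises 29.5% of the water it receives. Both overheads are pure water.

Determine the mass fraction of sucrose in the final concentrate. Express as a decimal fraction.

0.113

water in feed = 571.6×0.832 = 475.57 g/s.
After stage 1: water left = (1−0.699)×475.57 = 143.15; stream total = 239.18 g/s.
After stage 2: water left = (1−0.295)×143.15 = 100.92; final concentrate = 196.95 g/s.
sucrose fraction = 22.292/196.95 = 0.113.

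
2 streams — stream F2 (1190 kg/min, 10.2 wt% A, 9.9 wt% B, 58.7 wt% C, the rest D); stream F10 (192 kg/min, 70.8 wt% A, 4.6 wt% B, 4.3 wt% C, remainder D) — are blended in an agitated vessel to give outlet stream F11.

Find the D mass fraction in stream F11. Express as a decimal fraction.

0.211

Total flow out = 1190 + 192 = 1382 kg/min.
D in = 1190×0.212 + 192×0.203 = 291.26 kg/min.
D mass fraction in F11 = 291.26/1382 = 0.211.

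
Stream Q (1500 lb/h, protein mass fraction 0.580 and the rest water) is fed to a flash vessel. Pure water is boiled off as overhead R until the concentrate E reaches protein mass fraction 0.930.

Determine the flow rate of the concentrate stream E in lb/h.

protein is conserved: 1500×0.580 = 870 lb/h all reports to the concentrate.
Concentrate = 870/(target fraction) = 935.48 lb/h.

935.5 lb/h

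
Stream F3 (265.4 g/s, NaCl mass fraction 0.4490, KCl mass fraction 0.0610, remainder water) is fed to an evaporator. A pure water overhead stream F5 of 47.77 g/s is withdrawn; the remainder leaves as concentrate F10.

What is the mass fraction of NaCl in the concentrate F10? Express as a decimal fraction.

0.5476

NaCl is not removed: 265.4×0.449 = 119.16 g/s of NaCl enters F10.
Concentrate = 265.4 − 47.77 = 217.63 g/s.
Mass fraction = 119.16/217.63 = 0.5476.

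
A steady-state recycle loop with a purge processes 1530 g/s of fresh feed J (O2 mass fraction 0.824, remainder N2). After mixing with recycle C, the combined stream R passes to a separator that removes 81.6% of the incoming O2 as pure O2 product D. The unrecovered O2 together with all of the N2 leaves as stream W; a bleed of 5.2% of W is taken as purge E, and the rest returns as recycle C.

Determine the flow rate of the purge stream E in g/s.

N2 enters only via J and leaves only via the purge: 1530×0.176 = 0.052×(N2 in W), and the separator passes all N2, so N2 in R = N2 in W = 5178.5 g/s.
O2 in R: m_A = 1530×0.824 + (1−0.052)·(1−0.816)·m_A, so m_A = 1260.7/0.8256 = 1527.1 g/s.
W = (1−0.816)×1527.1 + 5178.5 = 5459.4 g/s.
Purge E = 0.052×5459.4 = 283.89 g/s.

283.9 g/s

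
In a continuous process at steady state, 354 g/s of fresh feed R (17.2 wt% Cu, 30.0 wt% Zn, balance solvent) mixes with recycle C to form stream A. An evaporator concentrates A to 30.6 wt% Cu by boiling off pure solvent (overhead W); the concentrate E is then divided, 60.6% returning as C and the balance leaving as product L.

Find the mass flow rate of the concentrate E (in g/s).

Overall Cu balance (none leaves overhead): Cu in fresh feed = Cu in product, i.e. 354×0.172 = (1−0.606)·E·0.306.
E = 60.888/(0.306×0.394) = 505.03 g/s.

505 g/s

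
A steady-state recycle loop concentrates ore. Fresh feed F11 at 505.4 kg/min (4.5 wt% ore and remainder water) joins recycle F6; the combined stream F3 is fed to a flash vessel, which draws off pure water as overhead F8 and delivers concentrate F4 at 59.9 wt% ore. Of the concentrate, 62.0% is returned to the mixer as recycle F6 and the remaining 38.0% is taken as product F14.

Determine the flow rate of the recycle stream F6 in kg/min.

61.95 kg/min

Overall ore balance (none leaves overhead): ore in fresh feed = ore in product, i.e. 505.4×0.045 = (1−0.620)·F4·0.599.
F4 = 22.743/(0.599×0.380) = 99.917 kg/min.
Recycle F6 = 0.620×99.917 = 61.948 kg/min.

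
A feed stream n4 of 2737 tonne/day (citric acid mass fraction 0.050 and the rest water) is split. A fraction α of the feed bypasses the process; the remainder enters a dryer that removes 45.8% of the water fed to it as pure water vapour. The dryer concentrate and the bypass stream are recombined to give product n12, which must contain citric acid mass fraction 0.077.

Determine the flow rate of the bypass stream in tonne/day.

All 2737×0.050 = 136.85 tonne/day of citric acid reaches n12, so n12 = 136.85/0.077 = 1777.3 tonne/day and vapour = 959.73 tonne/day.
The evaporator receives (1−α)·2737 of feed at 0.950 water and removes 0.458 of that water:
0.458×0.950×(1−α)×2737 = 959.73
(1−α) = 959.73/1190.9 = 0.8059;  α = 0.1941.
Bypass flow = 0.1941×2737 = 531.24 tonne/day.

531.2 tonne/day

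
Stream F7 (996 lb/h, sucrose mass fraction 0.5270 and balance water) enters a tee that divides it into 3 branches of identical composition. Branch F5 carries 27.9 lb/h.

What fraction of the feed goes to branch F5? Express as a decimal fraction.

Fraction to F5 = 27.9/996 = 0.0280.

0.028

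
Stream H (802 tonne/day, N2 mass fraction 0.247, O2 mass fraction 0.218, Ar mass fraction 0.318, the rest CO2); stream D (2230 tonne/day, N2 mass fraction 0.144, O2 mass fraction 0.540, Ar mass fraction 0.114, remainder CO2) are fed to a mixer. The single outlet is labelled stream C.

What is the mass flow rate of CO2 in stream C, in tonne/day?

624.5 tonne/day

CO2 out = CO2 in = 802×0.217 + 2230×0.202 = 624.49 tonne/day.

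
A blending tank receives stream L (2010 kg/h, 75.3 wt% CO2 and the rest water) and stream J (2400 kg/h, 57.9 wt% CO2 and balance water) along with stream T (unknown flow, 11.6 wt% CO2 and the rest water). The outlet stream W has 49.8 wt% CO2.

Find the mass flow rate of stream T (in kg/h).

1851 kg/h

Let T be the unknown flow. Total out = 4410 + T.
CO2 balance: 2903.1 + 0.116·T = 0.498·(4410 + T)
(0.116 − 0.498)·T = 0.498×4410 − 2903.1 = -706.95
T = -706.95 / -0.382 = 1850.7 kg/h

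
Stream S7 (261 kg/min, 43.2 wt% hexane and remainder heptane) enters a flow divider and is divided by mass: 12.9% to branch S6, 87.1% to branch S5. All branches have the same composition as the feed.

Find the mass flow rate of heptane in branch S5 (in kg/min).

Branch S5 total = 0.871×261 = 227.33 kg/min.
heptane in S5 = 0.568×227.33 = 129.12 kg/min.

129.1 kg/min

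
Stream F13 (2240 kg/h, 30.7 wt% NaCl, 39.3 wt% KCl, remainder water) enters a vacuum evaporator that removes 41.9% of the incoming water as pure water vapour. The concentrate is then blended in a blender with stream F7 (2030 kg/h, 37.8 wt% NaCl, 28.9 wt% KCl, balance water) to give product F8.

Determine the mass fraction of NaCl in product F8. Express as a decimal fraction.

Vapour removed = 0.419×0.300×2240 = 281.57 kg/h; concentrate = 1958.4 kg/h.
NaCl reaching the mixer = 687.68 (from concentrate) + 2030×0.378 = 1455 kg/h.
Product flow = 1958.4 + 2030 = 3988.4 kg/h; NaCl fraction = 0.365.

0.365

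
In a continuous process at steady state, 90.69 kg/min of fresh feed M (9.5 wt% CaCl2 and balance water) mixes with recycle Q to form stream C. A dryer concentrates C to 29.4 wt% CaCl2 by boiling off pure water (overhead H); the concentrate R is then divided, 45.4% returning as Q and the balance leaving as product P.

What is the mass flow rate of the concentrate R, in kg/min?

Overall CaCl2 balance (none leaves overhead): CaCl2 in fresh feed = CaCl2 in product, i.e. 90.69×0.095 = (1−0.454)·R·0.294.
R = 8.6156/(0.294×0.546) = 53.671 kg/min.

53.67 kg/min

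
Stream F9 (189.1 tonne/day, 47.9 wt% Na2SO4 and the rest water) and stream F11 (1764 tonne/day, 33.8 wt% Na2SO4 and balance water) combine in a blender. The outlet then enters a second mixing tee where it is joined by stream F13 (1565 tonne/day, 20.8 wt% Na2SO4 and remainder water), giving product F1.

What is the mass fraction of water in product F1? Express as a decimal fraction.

Overall, product flow = 3518.1 tonne/day.
water in = 189.1×0.521 + 1764×0.662 + 1565×0.792 = 2505.8 tonne/day.
water fraction in F1 = 0.712.

0.712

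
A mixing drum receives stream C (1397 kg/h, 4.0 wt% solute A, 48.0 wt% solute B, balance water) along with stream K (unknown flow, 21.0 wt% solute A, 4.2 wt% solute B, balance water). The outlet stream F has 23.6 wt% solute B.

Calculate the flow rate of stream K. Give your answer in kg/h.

1757 kg/h

Let K be the unknown flow. Total out = 1397 + K.
solute B balance: 670.56 + 0.042·K = 0.236·(1397 + K)
(0.042 − 0.236)·K = 0.236×1397 − 670.56 = -340.87
K = -340.87 / -0.194 = 1757.1 kg/h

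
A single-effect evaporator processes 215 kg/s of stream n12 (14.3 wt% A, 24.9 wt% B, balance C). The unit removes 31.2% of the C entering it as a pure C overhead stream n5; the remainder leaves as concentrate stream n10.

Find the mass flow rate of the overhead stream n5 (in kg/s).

40.78 kg/s

C entering = 215×0.608 = 130.72 kg/s; overhead removed = 0.312×130.72 = 40.785 kg/s.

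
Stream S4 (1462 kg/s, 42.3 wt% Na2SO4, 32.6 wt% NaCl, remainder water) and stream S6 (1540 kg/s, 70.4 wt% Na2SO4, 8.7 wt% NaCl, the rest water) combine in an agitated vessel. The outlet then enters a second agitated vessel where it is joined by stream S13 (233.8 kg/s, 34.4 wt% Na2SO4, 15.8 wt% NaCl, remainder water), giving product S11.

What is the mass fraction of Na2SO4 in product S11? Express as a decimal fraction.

0.551

Overall, product flow = 3235.8 kg/s.
Na2SO4 in = 1462×0.423 + 1540×0.704 + 233.8×0.344 = 1783 kg/s.
Na2SO4 fraction in S11 = 0.551.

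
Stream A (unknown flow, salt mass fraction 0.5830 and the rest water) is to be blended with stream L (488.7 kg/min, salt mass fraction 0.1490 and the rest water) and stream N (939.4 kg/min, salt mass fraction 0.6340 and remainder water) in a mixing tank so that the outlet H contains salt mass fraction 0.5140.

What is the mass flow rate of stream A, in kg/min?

951.4 kg/min

Let A be the unknown flow. Total out = 1428.1 + A.
salt balance: 668.4 + 0.583·A = 0.514·(1428.1 + A)
(0.583 − 0.514)·A = 0.514×1428.1 − 668.4 = 65.648
A = 65.648 / 0.069 = 951.41 kg/min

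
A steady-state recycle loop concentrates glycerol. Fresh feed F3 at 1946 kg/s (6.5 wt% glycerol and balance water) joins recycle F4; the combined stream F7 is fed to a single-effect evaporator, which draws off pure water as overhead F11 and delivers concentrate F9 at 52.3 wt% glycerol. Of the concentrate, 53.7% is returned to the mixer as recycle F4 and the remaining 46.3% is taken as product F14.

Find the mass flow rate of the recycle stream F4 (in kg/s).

280.5 kg/s

Overall glycerol balance (none leaves overhead): glycerol in fresh feed = glycerol in product, i.e. 1946×0.065 = (1−0.537)·F9·0.523.
F9 = 126.49/(0.523×0.463) = 522.36 kg/s.
Recycle F4 = 0.537×522.36 = 280.51 kg/s.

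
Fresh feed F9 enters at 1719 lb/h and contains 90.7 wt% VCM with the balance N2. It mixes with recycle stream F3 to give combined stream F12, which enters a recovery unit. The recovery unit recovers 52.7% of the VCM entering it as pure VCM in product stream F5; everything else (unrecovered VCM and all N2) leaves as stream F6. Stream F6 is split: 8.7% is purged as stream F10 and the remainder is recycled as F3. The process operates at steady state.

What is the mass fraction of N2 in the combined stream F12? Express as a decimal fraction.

N2 enters only via F9 and leaves only via the purge: 1719×0.093 = 0.087×(N2 in F6), and the recovery unit passes all N2, so N2 in F12 = N2 in F6 = 1837.6 lb/h.
VCM in F12: m_A = 1719×0.907 + (1−0.087)·(1−0.527)·m_A, so m_A = 1559.1/0.5682 = 2744.2 lb/h.
F12 = 2744.2 + 1837.6 = 4581.8 lb/h.
N2 fraction in F12 = 1837.6/4581.8 = 0.401.

0.401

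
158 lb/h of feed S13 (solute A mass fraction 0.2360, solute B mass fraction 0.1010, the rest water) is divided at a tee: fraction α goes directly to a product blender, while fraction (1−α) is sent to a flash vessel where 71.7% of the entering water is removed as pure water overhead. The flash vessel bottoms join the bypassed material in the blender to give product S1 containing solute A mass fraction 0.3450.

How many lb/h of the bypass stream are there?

52.99 lb/h

All 158×0.236 = 37.288 lb/h of solute A reaches S1, so S1 = 37.288/0.345 = 108.08 lb/h and vapour = 49.919 lb/h.
The evaporator receives (1−α)·158 of feed at 0.663 water and removes 0.717 of that water:
0.717×0.663×(1−α)×158 = 49.919
(1−α) = 49.919/75.109 = 0.6646;  α = 0.3354.
Bypass flow = 0.3354×158 = 52.99 lb/h.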